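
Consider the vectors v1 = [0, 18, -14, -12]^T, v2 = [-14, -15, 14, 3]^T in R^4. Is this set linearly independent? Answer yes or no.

Form the matrix with these vectors as rows and row reduce.
Swap R1 ↔ R2
2 nonzero rows, so the 2 vectors span a space of dimension 2.
Since 2 = 2, the vectors are linearly independent.

yes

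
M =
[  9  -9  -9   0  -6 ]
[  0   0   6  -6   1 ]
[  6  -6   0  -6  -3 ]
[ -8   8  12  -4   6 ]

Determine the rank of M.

2

Row reduce to echelon form.
R3 ← R3 − (2/3)·R1: [0, 0, 6, -6, 1]
R4 ← R4 + (8/9)·R1: [0, 0, 4, -4, 2/3]
R3 ← R3 − R2: [0, 0, 0, 0, 0]
R4 ← R4 − (2/3)·R2: [0, 0, 0, 0, 0]
Echelon form has 2 nonzero rows, so rank(M) = 2.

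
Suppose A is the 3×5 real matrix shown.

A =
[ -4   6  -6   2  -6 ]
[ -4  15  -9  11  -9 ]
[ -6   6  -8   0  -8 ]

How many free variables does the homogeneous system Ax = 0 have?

Row reduce to echelon form.
R2 ← R2 − R1: [0, 9, -3, 9, -3]
R3 ← R3 − (3/2)·R1: [0, -3, 1, -3, 1]
R3 ← R3 + (1/3)·R2: [0, 0, 0, 0, 0]
2 nonzero rows, so rank(A) = 2.
A has 5 columns; by rank–nullity, nullity = 5 − 2 = 3.

3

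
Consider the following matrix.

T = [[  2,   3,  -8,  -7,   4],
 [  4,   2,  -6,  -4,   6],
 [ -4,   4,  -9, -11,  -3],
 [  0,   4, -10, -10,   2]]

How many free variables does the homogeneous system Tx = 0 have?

3

Row reduce to echelon form.
R2 ← R2 − (2)·R1: [0, -4, 10, 10, -2]
R3 ← R3 + (2)·R1: [0, 10, -25, -25, 5]
R3 ← R3 + (5/2)·R2: [0, 0, 0, 0, 0]
R4 ← R4 + R2: [0, 0, 0, 0, 0]
2 nonzero rows, so rank(T) = 2.
T has 5 columns; by rank–nullity, nullity = 5 − 2 = 3.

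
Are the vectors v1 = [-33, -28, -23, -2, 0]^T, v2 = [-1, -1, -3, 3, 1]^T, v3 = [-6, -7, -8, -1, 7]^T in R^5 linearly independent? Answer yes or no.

yes

Form the matrix with these vectors as rows and row reduce.
R2 ← R2 − (1/33)·R1: [0, -5/33, -76/33, 101/33, 1]
R3 ← R3 − (2/11)·R1: [0, -21/11, -42/11, -7/11, 7]
R3 ← R3 − (63/5)·R2: [0, 0, 126/5, -196/5, -28/5]
3 nonzero rows, so the 3 vectors span a space of dimension 3.
Since 3 = 3, the vectors are linearly independent.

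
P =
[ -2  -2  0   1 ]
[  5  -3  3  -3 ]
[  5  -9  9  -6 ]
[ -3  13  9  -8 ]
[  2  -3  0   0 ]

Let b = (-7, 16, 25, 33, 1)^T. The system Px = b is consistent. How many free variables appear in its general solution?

1

Row reduce the augmented matrix [P | b].
R2 ← R2 + (5/2)·R1: [0, -8, 3, -1/2, -3/2]
R3 ← R3 + (5/2)·R1: [0, -14, 9, -7/2, 15/2]
R4 ← R4 − (3/2)·R1: [0, 16, 9, -19/2, 87/2]
R5 ← R5 + R1: [0, -5, 0, 1, -6]
R3 ← R3 − (7/4)·R2: [0, 0, 15/4, -21/8, 81/8]
R4 ← R4 + (2)·R2: [0, 0, 15, -21/2, 81/2]
R5 ← R5 − (5/8)·R2: [0, 0, -15/8, 21/16, -81/16]
R4 ← R4 − (4)·R3: [0, 0, 0, 0, 0]
R5 ← R5 + (1/2)·R3: [0, 0, 0, 0, 0]
The echelon form has 3 nonzero rows, and every pivot lies in the first 4 columns, so rank(P) = rank([P|b]) = 3.
The system is consistent.
Free variables = (unknowns) − (rank) = 4 − 3 = 1.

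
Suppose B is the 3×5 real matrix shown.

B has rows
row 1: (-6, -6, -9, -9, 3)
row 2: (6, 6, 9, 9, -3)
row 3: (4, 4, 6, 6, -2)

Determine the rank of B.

Row reduce to echelon form.
R2 ← R2 + R1: [0, 0, 0, 0, 0]
R3 ← R3 + (2/3)·R1: [0, 0, 0, 0, 0]
Echelon form has 1 nonzero row, so rank(B) = 1.

1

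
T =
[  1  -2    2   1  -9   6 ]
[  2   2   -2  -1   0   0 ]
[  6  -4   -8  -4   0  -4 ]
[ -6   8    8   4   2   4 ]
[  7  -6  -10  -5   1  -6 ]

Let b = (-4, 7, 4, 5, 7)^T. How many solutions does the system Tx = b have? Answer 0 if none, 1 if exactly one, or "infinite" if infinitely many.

Row reduce the augmented matrix [T | b].
R2 ← R2 − (2)·R1: [0, 6, -6, -3, 18, -12, 15]
R3 ← R3 − (6)·R1: [0, 8, -20, -10, 54, -40, 28]
R4 ← R4 + (6)·R1: [0, -4, 20, 10, -52, 40, -19]
R5 ← R5 − (7)·R1: [0, 8, -24, -12, 64, -48, 35]
R3 ← R3 − (4/3)·R2: [0, 0, -12, -6, 30, -24, 8]
R4 ← R4 + (2/3)·R2: [0, 0, 16, 8, -40, 32, -9]
R5 ← R5 − (4/3)·R2: [0, 0, -16, -8, 40, -32, 15]
R4 ← R4 + (4/3)·R3: [0, 0, 0, 0, 0, 0, 5/3]
R5 ← R5 − (4/3)·R3: [0, 0, 0, 0, 0, 0, 13/3]
R5 ← R5 − (13/5)·R4: [0, 0, 0, 0, 0, 0, 0]
The echelon form has 4 nonzero rows; the last pivot sits in the augmented column, so rank(T) = 3 but rank([T|b]) = 4.
Since the ranks differ, the system is inconsistent.
It has no solutions.

0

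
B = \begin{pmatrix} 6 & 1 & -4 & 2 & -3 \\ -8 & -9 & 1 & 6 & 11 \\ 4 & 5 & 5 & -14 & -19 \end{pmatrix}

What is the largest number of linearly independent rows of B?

3

Row reduce to echelon form.
R2 ← R2 + (4/3)·R1: [0, -23/3, -13/3, 26/3, 7]
R3 ← R3 − (2/3)·R1: [0, 13/3, 23/3, -46/3, -17]
R3 ← R3 + (13/23)·R2: [0, 0, 120/23, -240/23, -300/23]
Echelon form has 3 nonzero rows, so rank(B) = 3.
The rank gives the maximum number of linearly independent rows: 3.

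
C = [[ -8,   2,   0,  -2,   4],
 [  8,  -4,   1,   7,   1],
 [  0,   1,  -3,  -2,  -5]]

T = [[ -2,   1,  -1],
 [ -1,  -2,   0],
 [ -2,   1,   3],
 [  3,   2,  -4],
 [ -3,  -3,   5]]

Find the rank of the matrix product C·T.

3

First compute CT:
[[ -4, -28,  36],
 [  4,  28, -28],
 [ 14,   6, -26]]
Now row reduce the product.
R2 ← R2 + R1: [0, 0, 8]
R3 ← R3 + (7/2)·R1: [0, -92, 100]
Swap R2 ↔ R3
3 nonzero rows, so rank(CT) = 3.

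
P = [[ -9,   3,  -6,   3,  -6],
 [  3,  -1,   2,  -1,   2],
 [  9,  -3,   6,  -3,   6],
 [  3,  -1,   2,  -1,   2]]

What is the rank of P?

Row reduce to echelon form.
R2 ← R2 + (1/3)·R1: [0, 0, 0, 0, 0]
R3 ← R3 + R1: [0, 0, 0, 0, 0]
R4 ← R4 + (1/3)·R1: [0, 0, 0, 0, 0]
Echelon form has 1 nonzero row, so rank(P) = 1.

1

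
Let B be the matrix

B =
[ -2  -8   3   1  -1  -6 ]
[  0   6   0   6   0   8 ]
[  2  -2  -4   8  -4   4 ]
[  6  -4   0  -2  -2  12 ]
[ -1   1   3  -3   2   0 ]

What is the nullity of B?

Row reduce to echelon form.
R3 ← R3 + R1: [0, -10, -1, 9, -5, -2]
R4 ← R4 + (3)·R1: [0, -28, 9, 1, -5, -6]
R5 ← R5 − (1/2)·R1: [0, 5, 3/2, -7/2, 5/2, 3]
R3 ← R3 + (5/3)·R2: [0, 0, -1, 19, -5, 34/3]
R4 ← R4 + (14/3)·R2: [0, 0, 9, 29, -5, 94/3]
R5 ← R5 − (5/6)·R2: [0, 0, 3/2, -17/2, 5/2, -11/3]
R4 ← R4 + (9)·R3: [0, 0, 0, 200, -50, 400/3]
R5 ← R5 + (3/2)·R3: [0, 0, 0, 20, -5, 40/3]
R5 ← R5 − (1/10)·R4: [0, 0, 0, 0, 0, 0]
4 nonzero rows, so rank(B) = 4.
B has 6 columns; by rank–nullity, nullity = 6 − 4 = 2.

2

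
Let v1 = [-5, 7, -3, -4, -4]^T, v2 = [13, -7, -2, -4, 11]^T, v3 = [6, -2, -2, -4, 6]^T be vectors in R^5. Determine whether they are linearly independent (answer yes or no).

yes

Form the matrix with these vectors as rows and row reduce.
R2 ← R2 + (13/5)·R1: [0, 56/5, -49/5, -72/5, 3/5]
R3 ← R3 + (6/5)·R1: [0, 32/5, -28/5, -44/5, 6/5]
R3 ← R3 − (4/7)·R2: [0, 0, 0, -4/7, 6/7]
3 nonzero rows, so the 3 vectors span a space of dimension 3.
Since 3 = 3, the vectors are linearly independent.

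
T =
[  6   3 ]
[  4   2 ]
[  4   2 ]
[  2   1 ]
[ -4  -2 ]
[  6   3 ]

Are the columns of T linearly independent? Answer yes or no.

Row reduce T to echelon form.
R2 ← R2 − (2/3)·R1: [0, 0]
R3 ← R3 − (2/3)·R1: [0, 0]
R4 ← R4 − (1/3)·R1: [0, 0]
R5 ← R5 + (2/3)·R1: [0, 0]
R6 ← R6 − R1: [0, 0]
1 pivot among 2 columns.
Only 1 < 2 pivot columns, so the columns are linearly dependent.

no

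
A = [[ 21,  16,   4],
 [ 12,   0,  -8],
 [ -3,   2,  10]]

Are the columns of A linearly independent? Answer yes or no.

yes

Row reduce A to echelon form.
R2 ← R2 − (4/7)·R1: [0, -64/7, -72/7]
R3 ← R3 + (1/7)·R1: [0, 30/7, 74/7]
R3 ← R3 + (15/32)·R2: [0, 0, 23/4]
3 pivots among 3 columns.
Every column is a pivot column, so the columns are linearly independent.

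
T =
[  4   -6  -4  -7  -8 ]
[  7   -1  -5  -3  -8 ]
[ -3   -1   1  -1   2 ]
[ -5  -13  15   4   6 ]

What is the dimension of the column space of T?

3

Row reduce to echelon form.
R2 ← R2 − (7/4)·R1: [0, 19/2, 2, 37/4, 6]
R3 ← R3 + (3/4)·R1: [0, -11/2, -2, -25/4, -4]
R4 ← R4 + (5/4)·R1: [0, -41/2, 10, -19/4, -4]
R3 ← R3 + (11/19)·R2: [0, 0, -16/19, -17/19, -10/19]
R4 ← R4 + (41/19)·R2: [0, 0, 272/19, 289/19, 170/19]
R4 ← R4 + (17)·R3: [0, 0, 0, 0, 0]
Echelon form has 3 nonzero rows, so rank(T) = 3.
The column space has dimension equal to the rank: 3.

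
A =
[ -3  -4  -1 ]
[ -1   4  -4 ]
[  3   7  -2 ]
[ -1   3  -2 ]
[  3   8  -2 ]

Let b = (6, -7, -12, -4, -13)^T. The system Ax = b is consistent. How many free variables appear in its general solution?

Row reduce the augmented matrix [A | b].
R2 ← R2 − (1/3)·R1: [0, 16/3, -11/3, -9]
R3 ← R3 + R1: [0, 3, -3, -6]
R4 ← R4 − (1/3)·R1: [0, 13/3, -5/3, -6]
R5 ← R5 + R1: [0, 4, -3, -7]
R3 ← R3 − (9/16)·R2: [0, 0, -15/16, -15/16]
R4 ← R4 − (13/16)·R2: [0, 0, 21/16, 21/16]
R5 ← R5 − (3/4)·R2: [0, 0, -1/4, -1/4]
R4 ← R4 + (7/5)·R3: [0, 0, 0, 0]
R5 ← R5 − (4/15)·R3: [0, 0, 0, 0]
The echelon form has 3 nonzero rows, and every pivot lies in the first 3 columns, so rank(A) = rank([A|b]) = 3.
The system is consistent.
Free variables = (unknowns) − (rank) = 3 − 3 = 0.

0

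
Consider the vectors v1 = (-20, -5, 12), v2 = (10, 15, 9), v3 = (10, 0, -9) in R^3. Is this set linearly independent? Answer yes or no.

no

Form the matrix with these vectors as rows and row reduce.
R2 ← R2 + (1/2)·R1: [0, 25/2, 15]
R3 ← R3 + (1/2)·R1: [0, -5/2, -3]
R3 ← R3 + (1/5)·R2: [0, 0, 0]
2 nonzero rows, so the 3 vectors span a space of dimension 2.
Since 2 < 3, the vectors are linearly dependent.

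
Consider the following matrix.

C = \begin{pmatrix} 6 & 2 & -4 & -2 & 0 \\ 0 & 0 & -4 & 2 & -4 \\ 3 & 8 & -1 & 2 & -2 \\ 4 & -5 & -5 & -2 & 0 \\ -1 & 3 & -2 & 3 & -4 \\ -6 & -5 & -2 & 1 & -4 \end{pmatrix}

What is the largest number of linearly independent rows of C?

4

Row reduce to echelon form.
R3 ← R3 − (1/2)·R1: [0, 7, 1, 3, -2]
R4 ← R4 − (2/3)·R1: [0, -19/3, -7/3, -2/3, 0]
R5 ← R5 + (1/6)·R1: [0, 10/3, -8/3, 8/3, -4]
R6 ← R6 + R1: [0, -3, -6, -1, -4]
Swap R2 ↔ R3
R4 ← R4 + (19/21)·R2: [0, 0, -10/7, 43/21, -38/21]
R5 ← R5 − (10/21)·R2: [0, 0, -22/7, 26/21, -64/21]
R6 ← R6 + (3/7)·R2: [0, 0, -39/7, 2/7, -34/7]
R4 ← R4 − (5/14)·R3: [0, 0, 0, 4/3, -8/21]
R5 ← R5 − (11/14)·R3: [0, 0, 0, -1/3, 2/21]
R6 ← R6 − (39/28)·R3: [0, 0, 0, -5/2, 5/7]
R5 ← R5 + (1/4)·R4: [0, 0, 0, 0, 0]
R6 ← R6 + (15/8)·R4: [0, 0, 0, 0, 0]
Echelon form has 4 nonzero rows, so rank(C) = 4.
The rank gives the maximum number of linearly independent rows: 4.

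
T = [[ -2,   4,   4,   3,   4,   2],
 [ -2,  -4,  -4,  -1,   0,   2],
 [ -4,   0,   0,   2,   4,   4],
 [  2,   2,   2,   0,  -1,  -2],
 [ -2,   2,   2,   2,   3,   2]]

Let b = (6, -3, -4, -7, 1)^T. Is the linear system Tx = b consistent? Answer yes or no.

Row reduce the augmented matrix [T | b].
R2 ← R2 − R1: [0, -8, -8, -4, -4, 0, -9]
R3 ← R3 − (2)·R1: [0, -8, -8, -4, -4, 0, -16]
R4 ← R4 + R1: [0, 6, 6, 3, 3, 0, -1]
R5 ← R5 − R1: [0, -2, -2, -1, -1, 0, -5]
R3 ← R3 − R2: [0, 0, 0, 0, 0, 0, -7]
R4 ← R4 + (3/4)·R2: [0, 0, 0, 0, 0, 0, -31/4]
R5 ← R5 − (1/4)·R2: [0, 0, 0, 0, 0, 0, -11/4]
R4 ← R4 − (31/28)·R3: [0, 0, 0, 0, 0, 0, 0]
R5 ← R5 − (11/28)·R3: [0, 0, 0, 0, 0, 0, 0]
The echelon form has 3 nonzero rows; the last pivot sits in the augmented column, so rank(T) = 2 but rank([T|b]) = 3.
Since the ranks differ, the system is inconsistent.

no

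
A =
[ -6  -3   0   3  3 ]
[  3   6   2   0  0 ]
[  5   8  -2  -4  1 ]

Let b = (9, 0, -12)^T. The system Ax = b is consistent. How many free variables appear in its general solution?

2

Row reduce the augmented matrix [A | b].
R2 ← R2 + (1/2)·R1: [0, 9/2, 2, 3/2, 3/2, 9/2]
R3 ← R3 + (5/6)·R1: [0, 11/2, -2, -3/2, 7/2, -9/2]
R3 ← R3 − (11/9)·R2: [0, 0, -40/9, -10/3, 5/3, -10]
The echelon form has 3 nonzero rows, and every pivot lies in the first 5 columns, so rank(A) = rank([A|b]) = 3.
The system is consistent.
Free variables = (unknowns) − (rank) = 5 − 3 = 2.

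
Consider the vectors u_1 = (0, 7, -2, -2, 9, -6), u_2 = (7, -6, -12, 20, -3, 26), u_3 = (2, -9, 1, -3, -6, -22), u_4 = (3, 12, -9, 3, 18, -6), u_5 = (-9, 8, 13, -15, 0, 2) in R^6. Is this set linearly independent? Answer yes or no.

Form the matrix with these vectors as rows and row reduce.
Swap R1 ↔ R2
R3 ← R3 − (2/7)·R1: [0, -51/7, 31/7, -61/7, -36/7, -206/7]
R4 ← R4 − (3/7)·R1: [0, 102/7, -27/7, -39/7, 135/7, -120/7]
R5 ← R5 + (9/7)·R1: [0, 2/7, -17/7, 75/7, -27/7, 248/7]
R3 ← R3 + (51/49)·R2: [0, 0, 115/49, -529/49, 207/49, -1748/49]
R4 ← R4 − (102/49)·R2: [0, 0, 15/49, -69/49, 27/49, -228/49]
R5 ← R5 − (2/49)·R2: [0, 0, -115/49, 529/49, -207/49, 1748/49]
R4 ← R4 − (3/23)·R3: [0, 0, 0, 0, 0, 0]
R5 ← R5 + R3: [0, 0, 0, 0, 0, 0]
3 nonzero rows, so the 5 vectors span a space of dimension 3.
Since 3 < 5, the vectors are linearly dependent.

no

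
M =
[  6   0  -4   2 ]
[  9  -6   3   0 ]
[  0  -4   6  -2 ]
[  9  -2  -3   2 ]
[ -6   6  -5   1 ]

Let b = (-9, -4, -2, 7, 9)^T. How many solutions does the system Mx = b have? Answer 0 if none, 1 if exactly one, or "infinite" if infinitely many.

Row reduce the augmented matrix [M | b].
R2 ← R2 − (3/2)·R1: [0, -6, 9, -3, 19/2]
R4 ← R4 − (3/2)·R1: [0, -2, 3, -1, 41/2]
R5 ← R5 + R1: [0, 6, -9, 3, 0]
R3 ← R3 − (2/3)·R2: [0, 0, 0, 0, -25/3]
R4 ← R4 − (1/3)·R2: [0, 0, 0, 0, 52/3]
R5 ← R5 + R2: [0, 0, 0, 0, 19/2]
R4 ← R4 + (52/25)·R3: [0, 0, 0, 0, 0]
R5 ← R5 + (57/50)·R3: [0, 0, 0, 0, 0]
The echelon form has 3 nonzero rows; the last pivot sits in the augmented column, so rank(M) = 2 but rank([M|b]) = 3.
Since the ranks differ, the system is inconsistent.
It has no solutions.

0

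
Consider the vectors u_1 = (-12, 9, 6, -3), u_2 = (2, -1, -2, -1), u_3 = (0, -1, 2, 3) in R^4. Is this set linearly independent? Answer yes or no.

no

Form the matrix with these vectors as rows and row reduce.
R2 ← R2 + (1/6)·R1: [0, 1/2, -1, -3/2]
R3 ← R3 + (2)·R2: [0, 0, 0, 0]
2 nonzero rows, so the 3 vectors span a space of dimension 2.
Since 2 < 3, the vectors are linearly dependent.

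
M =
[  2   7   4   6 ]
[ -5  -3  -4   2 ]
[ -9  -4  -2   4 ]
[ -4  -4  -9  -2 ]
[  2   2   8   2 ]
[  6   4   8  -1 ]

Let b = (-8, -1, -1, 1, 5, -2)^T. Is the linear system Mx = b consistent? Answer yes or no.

no

Row reduce the augmented matrix [M | b].
R2 ← R2 + (5/2)·R1: [0, 29/2, 6, 17, -21]
R3 ← R3 + (9/2)·R1: [0, 55/2, 16, 31, -37]
R4 ← R4 + (2)·R1: [0, 10, -1, 10, -15]
R5 ← R5 − R1: [0, -5, 4, -4, 13]
R6 ← R6 − (3)·R1: [0, -17, -4, -19, 22]
R3 ← R3 − (55/29)·R2: [0, 0, 134/29, -36/29, 82/29]
R4 ← R4 − (20/29)·R2: [0, 0, -149/29, -50/29, -15/29]
R5 ← R5 + (10/29)·R2: [0, 0, 176/29, 54/29, 167/29]
R6 ← R6 + (34/29)·R2: [0, 0, 88/29, 27/29, -76/29]
R4 ← R4 + (149/134)·R3: [0, 0, 0, -208/67, 176/67]
R5 ← R5 − (88/67)·R3: [0, 0, 0, 234/67, 137/67]
R6 ← R6 − (44/67)·R3: [0, 0, 0, 117/67, -300/67]
R5 ← R5 + (9/8)·R4: [0, 0, 0, 0, 5]
R6 ← R6 + (9/16)·R4: [0, 0, 0, 0, -3]
R6 ← R6 + (3/5)·R5: [0, 0, 0, 0, 0]
The echelon form has 5 nonzero rows; the last pivot sits in the augmented column, so rank(M) = 4 but rank([M|b]) = 5.
Since the ranks differ, the system is inconsistent.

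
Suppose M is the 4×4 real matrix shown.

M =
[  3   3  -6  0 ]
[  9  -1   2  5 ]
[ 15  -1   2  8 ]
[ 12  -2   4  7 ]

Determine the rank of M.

Row reduce to echelon form.
R2 ← R2 − (3)·R1: [0, -10, 20, 5]
R3 ← R3 − (5)·R1: [0, -16, 32, 8]
R4 ← R4 − (4)·R1: [0, -14, 28, 7]
R3 ← R3 − (8/5)·R2: [0, 0, 0, 0]
R4 ← R4 − (7/5)·R2: [0, 0, 0, 0]
Echelon form has 2 nonzero rows, so rank(M) = 2.

2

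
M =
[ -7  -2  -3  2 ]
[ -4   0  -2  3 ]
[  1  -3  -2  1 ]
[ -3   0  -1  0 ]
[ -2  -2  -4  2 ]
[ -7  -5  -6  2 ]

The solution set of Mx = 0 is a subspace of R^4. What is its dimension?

0

Row reduce to echelon form.
R2 ← R2 − (4/7)·R1: [0, 8/7, -2/7, 13/7]
R3 ← R3 + (1/7)·R1: [0, -23/7, -17/7, 9/7]
R4 ← R4 − (3/7)·R1: [0, 6/7, 2/7, -6/7]
R5 ← R5 − (2/7)·R1: [0, -10/7, -22/7, 10/7]
R6 ← R6 − R1: [0, -3, -3, 0]
R3 ← R3 + (23/8)·R2: [0, 0, -13/4, 53/8]
R4 ← R4 − (3/4)·R2: [0, 0, 1/2, -9/4]
R5 ← R5 + (5/4)·R2: [0, 0, -7/2, 15/4]
R6 ← R6 + (21/8)·R2: [0, 0, -15/4, 39/8]
R4 ← R4 + (2/13)·R3: [0, 0, 0, -16/13]
R5 ← R5 − (14/13)·R3: [0, 0, 0, -44/13]
R6 ← R6 − (15/13)·R3: [0, 0, 0, -36/13]
R5 ← R5 − (11/4)·R4: [0, 0, 0, 0]
R6 ← R6 − (9/4)·R4: [0, 0, 0, 0]
4 nonzero rows, so rank(M) = 4.
M has 4 columns; by rank–nullity, nullity = 4 − 4 = 0.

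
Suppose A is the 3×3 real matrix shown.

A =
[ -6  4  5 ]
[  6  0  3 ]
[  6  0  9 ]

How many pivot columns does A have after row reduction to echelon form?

3

Row reduce to echelon form.
R2 ← R2 + R1: [0, 4, 8]
R3 ← R3 + R1: [0, 4, 14]
R3 ← R3 − R2: [0, 0, 6]
Echelon form has 3 nonzero rows, so rank(A) = 3.
Each nonzero row contributes one pivot column: 3 pivot columns.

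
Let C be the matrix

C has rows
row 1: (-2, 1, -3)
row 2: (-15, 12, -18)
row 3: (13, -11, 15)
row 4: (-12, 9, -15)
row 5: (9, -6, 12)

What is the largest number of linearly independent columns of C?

2

Row reduce to echelon form.
R2 ← R2 − (15/2)·R1: [0, 9/2, 9/2]
R3 ← R3 + (13/2)·R1: [0, -9/2, -9/2]
R4 ← R4 − (6)·R1: [0, 3, 3]
R5 ← R5 + (9/2)·R1: [0, -3/2, -3/2]
R3 ← R3 + R2: [0, 0, 0]
R4 ← R4 − (2/3)·R2: [0, 0, 0]
R5 ← R5 + (1/3)·R2: [0, 0, 0]
Echelon form has 2 nonzero rows, so rank(C) = 2.
The rank gives the maximum number of linearly independent columns: 2.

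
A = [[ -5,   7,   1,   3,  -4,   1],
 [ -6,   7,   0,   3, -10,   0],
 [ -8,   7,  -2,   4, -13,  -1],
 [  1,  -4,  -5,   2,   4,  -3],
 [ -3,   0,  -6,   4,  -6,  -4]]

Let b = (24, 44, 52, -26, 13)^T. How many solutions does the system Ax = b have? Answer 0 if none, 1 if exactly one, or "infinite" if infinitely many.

infinite

Row reduce the augmented matrix [A | b].
R2 ← R2 − (6/5)·R1: [0, -7/5, -6/5, -3/5, -26/5, -6/5, 76/5]
R3 ← R3 − (8/5)·R1: [0, -21/5, -18/5, -4/5, -33/5, -13/5, 68/5]
R4 ← R4 + (1/5)·R1: [0, -13/5, -24/5, 13/5, 16/5, -14/5, -106/5]
R5 ← R5 − (3/5)·R1: [0, -21/5, -33/5, 11/5, -18/5, -23/5, -7/5]
R3 ← R3 − (3)·R2: [0, 0, 0, 1, 9, 1, -32]
R4 ← R4 − (13/7)·R2: [0, 0, -18/7, 26/7, 90/7, -4/7, -346/7]
R5 ← R5 − (3)·R2: [0, 0, -3, 4, 12, -1, -47]
Swap R3 ↔ R4
R5 ← R5 − (7/6)·R3: [0, 0, 0, -1/3, -3, -1/3, 32/3]
R5 ← R5 + (1/3)·R4: [0, 0, 0, 0, 0, 0, 0]
The echelon form has 4 nonzero rows, and every pivot lies in the first 6 columns, so rank(A) = rank([A|b]) = 4.
The system is consistent.
rank = 4 < 6 unknowns, so there are infinitely many solutions.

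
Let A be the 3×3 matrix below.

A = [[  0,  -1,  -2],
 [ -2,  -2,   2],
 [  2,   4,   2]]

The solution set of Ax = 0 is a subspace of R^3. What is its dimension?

1

Row reduce to echelon form.
Swap R1 ↔ R2
R3 ← R3 + R1: [0, 2, 4]
R3 ← R3 + (2)·R2: [0, 0, 0]
2 nonzero rows, so rank(A) = 2.
A has 3 columns; by rank–nullity, nullity = 3 − 2 = 1.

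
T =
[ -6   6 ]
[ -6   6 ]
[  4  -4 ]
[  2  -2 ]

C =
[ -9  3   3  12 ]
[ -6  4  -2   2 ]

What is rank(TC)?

1

First compute TC:
[[ 18,   6, -30, -60],
 [ 18,   6, -30, -60],
 [-12,  -4,  20,  40],
 [ -6,  -2,  10,  20]]
Now row reduce the product.
R2 ← R2 − R1: [0, 0, 0, 0]
R3 ← R3 + (2/3)·R1: [0, 0, 0, 0]
R4 ← R4 + (1/3)·R1: [0, 0, 0, 0]
1 nonzero row, so rank(TC) = 1.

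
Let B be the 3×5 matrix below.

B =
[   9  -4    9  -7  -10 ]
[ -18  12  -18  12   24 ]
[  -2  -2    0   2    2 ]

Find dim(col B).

3

Row reduce to echelon form.
R2 ← R2 + (2)·R1: [0, 4, 0, -2, 4]
R3 ← R3 + (2/9)·R1: [0, -26/9, 2, 4/9, -2/9]
R3 ← R3 + (13/18)·R2: [0, 0, 2, -1, 8/3]
Echelon form has 3 nonzero rows, so rank(B) = 3.
The column space has dimension equal to the rank: 3.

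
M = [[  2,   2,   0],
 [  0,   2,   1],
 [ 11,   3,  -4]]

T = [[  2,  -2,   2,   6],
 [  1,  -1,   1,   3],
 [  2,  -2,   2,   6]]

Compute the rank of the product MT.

First compute MT:
[[  6,  -6,   6,  18],
 [  4,  -4,   4,  12],
 [ 17, -17,  17,  51]]
Now row reduce the product.
R2 ← R2 − (2/3)·R1: [0, 0, 0, 0]
R3 ← R3 − (17/6)·R1: [0, 0, 0, 0]
1 nonzero row, so rank(MT) = 1.

1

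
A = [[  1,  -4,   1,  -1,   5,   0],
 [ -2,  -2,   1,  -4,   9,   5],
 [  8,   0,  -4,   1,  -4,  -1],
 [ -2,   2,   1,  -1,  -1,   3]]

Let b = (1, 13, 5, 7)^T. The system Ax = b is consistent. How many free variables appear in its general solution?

Row reduce the augmented matrix [A | b].
R2 ← R2 + (2)·R1: [0, -10, 3, -6, 19, 5, 15]
R3 ← R3 − (8)·R1: [0, 32, -12, 9, -44, -1, -3]
R4 ← R4 + (2)·R1: [0, -6, 3, -3, 9, 3, 9]
R3 ← R3 + (16/5)·R2: [0, 0, -12/5, -51/5, 84/5, 15, 45]
R4 ← R4 − (3/5)·R2: [0, 0, 6/5, 3/5, -12/5, 0, 0]
R4 ← R4 + (1/2)·R3: [0, 0, 0, -9/2, 6, 15/2, 45/2]
The echelon form has 4 nonzero rows, and every pivot lies in the first 6 columns, so rank(A) = rank([A|b]) = 4.
The system is consistent.
Free variables = (unknowns) − (rank) = 6 − 4 = 2.

2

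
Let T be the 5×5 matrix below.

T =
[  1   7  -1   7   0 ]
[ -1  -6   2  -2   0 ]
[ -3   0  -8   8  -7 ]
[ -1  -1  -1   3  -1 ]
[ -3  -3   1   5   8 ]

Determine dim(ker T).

1

Row reduce to echelon form.
R2 ← R2 + R1: [0, 1, 1, 5, 0]
R3 ← R3 + (3)·R1: [0, 21, -11, 29, -7]
R4 ← R4 + R1: [0, 6, -2, 10, -1]
R5 ← R5 + (3)·R1: [0, 18, -2, 26, 8]
R3 ← R3 − (21)·R2: [0, 0, -32, -76, -7]
R4 ← R4 − (6)·R2: [0, 0, -8, -20, -1]
R5 ← R5 − (18)·R2: [0, 0, -20, -64, 8]
R4 ← R4 − (1/4)·R3: [0, 0, 0, -1, 3/4]
R5 ← R5 − (5/8)·R3: [0, 0, 0, -33/2, 99/8]
R5 ← R5 − (33/2)·R4: [0, 0, 0, 0, 0]
4 nonzero rows, so rank(T) = 4.
T has 5 columns; by rank–nullity, nullity = 5 − 4 = 1.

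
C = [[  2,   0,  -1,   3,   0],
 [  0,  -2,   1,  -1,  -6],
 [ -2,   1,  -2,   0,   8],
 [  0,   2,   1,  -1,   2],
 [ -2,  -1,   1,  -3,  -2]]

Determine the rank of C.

3

Row reduce to echelon form.
R3 ← R3 + R1: [0, 1, -3, 3, 8]
R5 ← R5 + R1: [0, -1, 0, 0, -2]
R3 ← R3 + (1/2)·R2: [0, 0, -5/2, 5/2, 5]
R4 ← R4 + R2: [0, 0, 2, -2, -4]
R5 ← R5 − (1/2)·R2: [0, 0, -1/2, 1/2, 1]
R4 ← R4 + (4/5)·R3: [0, 0, 0, 0, 0]
R5 ← R5 − (1/5)·R3: [0, 0, 0, 0, 0]
Echelon form has 3 nonzero rows, so rank(C) = 3.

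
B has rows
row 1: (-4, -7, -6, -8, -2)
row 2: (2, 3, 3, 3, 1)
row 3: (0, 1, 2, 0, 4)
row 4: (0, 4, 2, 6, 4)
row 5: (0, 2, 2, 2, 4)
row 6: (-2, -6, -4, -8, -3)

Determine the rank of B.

3

Row reduce to echelon form.
R2 ← R2 + (1/2)·R1: [0, -1/2, 0, -1, 0]
R6 ← R6 − (1/2)·R1: [0, -5/2, -1, -4, -2]
R3 ← R3 + (2)·R2: [0, 0, 2, -2, 4]
R4 ← R4 + (8)·R2: [0, 0, 2, -2, 4]
R5 ← R5 + (4)·R2: [0, 0, 2, -2, 4]
R6 ← R6 − (5)·R2: [0, 0, -1, 1, -2]
R4 ← R4 − R3: [0, 0, 0, 0, 0]
R5 ← R5 − R3: [0, 0, 0, 0, 0]
R6 ← R6 + (1/2)·R3: [0, 0, 0, 0, 0]
Echelon form has 3 nonzero rows, so rank(B) = 3.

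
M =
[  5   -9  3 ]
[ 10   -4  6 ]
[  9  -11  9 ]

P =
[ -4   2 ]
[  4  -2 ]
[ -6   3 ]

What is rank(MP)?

1

First compute MP:
[[-74,  37],
 [-92,  46],
 [-134,  67]]
Now row reduce the product.
R2 ← R2 − (46/37)·R1: [0, 0]
R3 ← R3 − (67/37)·R1: [0, 0]
1 nonzero row, so rank(MP) = 1.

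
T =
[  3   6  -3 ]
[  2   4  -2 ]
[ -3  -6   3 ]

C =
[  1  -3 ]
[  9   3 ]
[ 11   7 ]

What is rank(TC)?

1

First compute TC:
[[ 24, -12],
 [ 16,  -8],
 [-24,  12]]
Now row reduce the product.
R2 ← R2 − (2/3)·R1: [0, 0]
R3 ← R3 + R1: [0, 0]
1 nonzero row, so rank(TC) = 1.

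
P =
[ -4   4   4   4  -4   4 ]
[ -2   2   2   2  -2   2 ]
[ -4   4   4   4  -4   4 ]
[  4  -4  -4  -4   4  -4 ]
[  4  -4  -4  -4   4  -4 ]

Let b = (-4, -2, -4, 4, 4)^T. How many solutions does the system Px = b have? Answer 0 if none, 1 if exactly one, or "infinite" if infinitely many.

infinite

Row reduce the augmented matrix [P | b].
R2 ← R2 − (1/2)·R1: [0, 0, 0, 0, 0, 0, 0]
R3 ← R3 − R1: [0, 0, 0, 0, 0, 0, 0]
R4 ← R4 + R1: [0, 0, 0, 0, 0, 0, 0]
R5 ← R5 + R1: [0, 0, 0, 0, 0, 0, 0]
The echelon form has 1 nonzero rows, and every pivot lies in the first 6 columns, so rank(P) = rank([P|b]) = 1.
The system is consistent.
rank = 1 < 6 unknowns, so there are infinitely many solutions.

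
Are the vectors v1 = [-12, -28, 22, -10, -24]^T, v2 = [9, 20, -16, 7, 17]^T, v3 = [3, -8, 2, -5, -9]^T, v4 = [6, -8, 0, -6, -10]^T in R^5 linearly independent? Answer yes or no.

Form the matrix with these vectors as rows and row reduce.
R2 ← R2 + (3/4)·R1: [0, -1, 1/2, -1/2, -1]
R3 ← R3 + (1/4)·R1: [0, -15, 15/2, -15/2, -15]
R4 ← R4 + (1/2)·R1: [0, -22, 11, -11, -22]
R3 ← R3 − (15)·R2: [0, 0, 0, 0, 0]
R4 ← R4 − (22)·R2: [0, 0, 0, 0, 0]
2 nonzero rows, so the 4 vectors span a space of dimension 2.
Since 2 < 4, the vectors are linearly dependent.

no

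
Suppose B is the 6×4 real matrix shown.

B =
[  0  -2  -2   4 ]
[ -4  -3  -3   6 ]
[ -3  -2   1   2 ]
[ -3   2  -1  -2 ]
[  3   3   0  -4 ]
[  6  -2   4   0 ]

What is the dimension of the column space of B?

Row reduce to echelon form.
Swap R1 ↔ R2
R3 ← R3 − (3/4)·R1: [0, 1/4, 13/4, -5/2]
R4 ← R4 − (3/4)·R1: [0, 17/4, 5/4, -13/2]
R5 ← R5 + (3/4)·R1: [0, 3/4, -9/4, 1/2]
R6 ← R6 + (3/2)·R1: [0, -13/2, -1/2, 9]
R3 ← R3 + (1/8)·R2: [0, 0, 3, -2]
R4 ← R4 + (17/8)·R2: [0, 0, -3, 2]
R5 ← R5 + (3/8)·R2: [0, 0, -3, 2]
R6 ← R6 − (13/4)·R2: [0, 0, 6, -4]
R4 ← R4 + R3: [0, 0, 0, 0]
R5 ← R5 + R3: [0, 0, 0, 0]
R6 ← R6 − (2)·R3: [0, 0, 0, 0]
Echelon form has 3 nonzero rows, so rank(B) = 3.
The column space has dimension equal to the rank: 3.

3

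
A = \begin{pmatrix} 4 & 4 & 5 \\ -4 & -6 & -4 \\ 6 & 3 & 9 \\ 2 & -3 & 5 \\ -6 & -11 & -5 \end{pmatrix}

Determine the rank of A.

2

Row reduce to echelon form.
R2 ← R2 + R1: [0, -2, 1]
R3 ← R3 − (3/2)·R1: [0, -3, 3/2]
R4 ← R4 − (1/2)·R1: [0, -5, 5/2]
R5 ← R5 + (3/2)·R1: [0, -5, 5/2]
R3 ← R3 − (3/2)·R2: [0, 0, 0]
R4 ← R4 − (5/2)·R2: [0, 0, 0]
R5 ← R5 − (5/2)·R2: [0, 0, 0]
Echelon form has 2 nonzero rows, so rank(A) = 2.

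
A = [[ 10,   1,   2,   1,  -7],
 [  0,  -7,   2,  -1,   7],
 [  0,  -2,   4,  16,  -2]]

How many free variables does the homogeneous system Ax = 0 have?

2

Row reduce to echelon form.
R3 ← R3 − (2/7)·R2: [0, 0, 24/7, 114/7, -4]
3 nonzero rows, so rank(A) = 3.
A has 5 columns; by rank–nullity, nullity = 5 − 3 = 2.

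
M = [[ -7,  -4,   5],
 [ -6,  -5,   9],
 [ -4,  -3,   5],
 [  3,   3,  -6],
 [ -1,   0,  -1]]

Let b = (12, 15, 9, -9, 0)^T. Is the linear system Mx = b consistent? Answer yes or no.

yes

Row reduce the augmented matrix [M | b].
R2 ← R2 − (6/7)·R1: [0, -11/7, 33/7, 33/7]
R3 ← R3 − (4/7)·R1: [0, -5/7, 15/7, 15/7]
R4 ← R4 + (3/7)·R1: [0, 9/7, -27/7, -27/7]
R5 ← R5 − (1/7)·R1: [0, 4/7, -12/7, -12/7]
R3 ← R3 − (5/11)·R2: [0, 0, 0, 0]
R4 ← R4 + (9/11)·R2: [0, 0, 0, 0]
R5 ← R5 + (4/11)·R2: [0, 0, 0, 0]
The echelon form has 2 nonzero rows, and every pivot lies in the first 3 columns, so rank(M) = rank([M|b]) = 2.
The system is consistent.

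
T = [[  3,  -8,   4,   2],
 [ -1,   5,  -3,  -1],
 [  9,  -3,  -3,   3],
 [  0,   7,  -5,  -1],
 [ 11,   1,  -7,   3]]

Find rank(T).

Row reduce to echelon form.
R2 ← R2 + (1/3)·R1: [0, 7/3, -5/3, -1/3]
R3 ← R3 − (3)·R1: [0, 21, -15, -3]
R5 ← R5 − (11/3)·R1: [0, 91/3, -65/3, -13/3]
R3 ← R3 − (9)·R2: [0, 0, 0, 0]
R4 ← R4 − (3)·R2: [0, 0, 0, 0]
R5 ← R5 − (13)·R2: [0, 0, 0, 0]
Echelon form has 2 nonzero rows, so rank(T) = 2.

2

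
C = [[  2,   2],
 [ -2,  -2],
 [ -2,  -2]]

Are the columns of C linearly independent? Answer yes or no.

no

Row reduce C to echelon form.
R2 ← R2 + R1: [0, 0]
R3 ← R3 + R1: [0, 0]
1 pivot among 2 columns.
Only 1 < 2 pivot columns, so the columns are linearly dependent.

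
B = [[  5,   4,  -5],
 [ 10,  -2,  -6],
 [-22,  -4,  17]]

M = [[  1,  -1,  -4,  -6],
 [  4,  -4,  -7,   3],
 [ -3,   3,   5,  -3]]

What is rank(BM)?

First compute BM:
[[ 36, -36, -73,  -3],
 [ 20, -20, -56, -48],
 [-89,  89, 201,  69]]
Now row reduce the product.
R2 ← R2 − (5/9)·R1: [0, 0, -139/9, -139/3]
R3 ← R3 + (89/36)·R1: [0, 0, 739/36, 739/12]
R3 ← R3 + (739/556)·R2: [0, 0, 0, 0]
2 nonzero rows, so rank(BM) = 2.

2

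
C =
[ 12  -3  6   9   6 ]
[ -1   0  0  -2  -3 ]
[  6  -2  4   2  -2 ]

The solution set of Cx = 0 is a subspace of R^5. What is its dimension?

3

Row reduce to echelon form.
R2 ← R2 + (1/12)·R1: [0, -1/4, 1/2, -5/4, -5/2]
R3 ← R3 − (1/2)·R1: [0, -1/2, 1, -5/2, -5]
R3 ← R3 − (2)·R2: [0, 0, 0, 0, 0]
2 nonzero rows, so rank(C) = 2.
C has 5 columns; by rank–nullity, nullity = 5 − 2 = 3.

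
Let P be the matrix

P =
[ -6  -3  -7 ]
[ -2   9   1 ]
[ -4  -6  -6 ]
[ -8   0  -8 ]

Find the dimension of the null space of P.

Row reduce to echelon form.
R2 ← R2 − (1/3)·R1: [0, 10, 10/3]
R3 ← R3 − (2/3)·R1: [0, -4, -4/3]
R4 ← R4 − (4/3)·R1: [0, 4, 4/3]
R3 ← R3 + (2/5)·R2: [0, 0, 0]
R4 ← R4 − (2/5)·R2: [0, 0, 0]
2 nonzero rows, so rank(P) = 2.
P has 3 columns; by rank–nullity, nullity = 3 − 2 = 1.

1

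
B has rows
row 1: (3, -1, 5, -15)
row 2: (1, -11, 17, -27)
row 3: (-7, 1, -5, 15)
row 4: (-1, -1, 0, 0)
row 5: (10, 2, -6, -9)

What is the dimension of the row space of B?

Row reduce to echelon form.
R2 ← R2 − (1/3)·R1: [0, -32/3, 46/3, -22]
R3 ← R3 + (7/3)·R1: [0, -4/3, 20/3, -20]
R4 ← R4 + (1/3)·R1: [0, -4/3, 5/3, -5]
R5 ← R5 − (10/3)·R1: [0, 16/3, -68/3, 41]
R3 ← R3 − (1/8)·R2: [0, 0, 19/4, -69/4]
R4 ← R4 − (1/8)·R2: [0, 0, -1/4, -9/4]
R5 ← R5 + (1/2)·R2: [0, 0, -15, 30]
R4 ← R4 + (1/19)·R3: [0, 0, 0, -60/19]
R5 ← R5 + (60/19)·R3: [0, 0, 0, -465/19]
R5 ← R5 − (31/4)·R4: [0, 0, 0, 0]
Echelon form has 4 nonzero rows, so rank(B) = 4.
The row space has dimension equal to the rank: 4.

4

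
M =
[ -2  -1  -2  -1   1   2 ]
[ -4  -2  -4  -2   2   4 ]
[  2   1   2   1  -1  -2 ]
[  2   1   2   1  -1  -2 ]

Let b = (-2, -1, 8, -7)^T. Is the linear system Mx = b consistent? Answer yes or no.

Row reduce the augmented matrix [M | b].
R2 ← R2 − (2)·R1: [0, 0, 0, 0, 0, 0, 3]
R3 ← R3 + R1: [0, 0, 0, 0, 0, 0, 6]
R4 ← R4 + R1: [0, 0, 0, 0, 0, 0, -9]
R3 ← R3 − (2)·R2: [0, 0, 0, 0, 0, 0, 0]
R4 ← R4 + (3)·R2: [0, 0, 0, 0, 0, 0, 0]
The echelon form has 2 nonzero rows; the last pivot sits in the augmented column, so rank(M) = 1 but rank([M|b]) = 2.
Since the ranks differ, the system is inconsistent.

no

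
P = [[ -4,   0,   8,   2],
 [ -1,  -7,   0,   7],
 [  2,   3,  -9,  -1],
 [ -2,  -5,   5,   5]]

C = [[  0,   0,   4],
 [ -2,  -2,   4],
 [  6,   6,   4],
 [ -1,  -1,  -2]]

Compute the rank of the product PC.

First compute PC:
[[ 46,  46,  12],
 [  7,   7, -46],
 [-59, -59, -14],
 [ 35,  35, -18]]
Now row reduce the product.
R2 ← R2 − (7/46)·R1: [0, 0, -1100/23]
R3 ← R3 + (59/46)·R1: [0, 0, 32/23]
R4 ← R4 − (35/46)·R1: [0, 0, -624/23]
R3 ← R3 + (8/275)·R2: [0, 0, 0]
R4 ← R4 − (156/275)·R2: [0, 0, 0]
2 nonzero rows, so rank(PC) = 2.

2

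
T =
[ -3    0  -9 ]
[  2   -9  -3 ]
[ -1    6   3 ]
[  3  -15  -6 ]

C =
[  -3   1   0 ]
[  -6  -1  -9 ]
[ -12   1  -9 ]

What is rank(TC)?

2

First compute TC:
[[117, -12,  81],
 [ 84,   8, 108],
 [-69,  -4, -81],
 [153,  12, 189]]
Now row reduce the product.
R2 ← R2 − (28/39)·R1: [0, 216/13, 648/13]
R3 ← R3 + (23/39)·R1: [0, -144/13, -432/13]
R4 ← R4 − (17/13)·R1: [0, 360/13, 1080/13]
R3 ← R3 + (2/3)·R2: [0, 0, 0]
R4 ← R4 − (5/3)·R2: [0, 0, 0]
2 nonzero rows, so rank(TC) = 2.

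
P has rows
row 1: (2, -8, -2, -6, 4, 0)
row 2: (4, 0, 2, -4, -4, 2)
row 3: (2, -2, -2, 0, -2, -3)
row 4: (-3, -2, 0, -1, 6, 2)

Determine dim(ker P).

3

Row reduce to echelon form.
R2 ← R2 − (2)·R1: [0, 16, 6, 8, -12, 2]
R3 ← R3 − R1: [0, 6, 0, 6, -6, -3]
R4 ← R4 + (3/2)·R1: [0, -14, -3, -10, 12, 2]
R3 ← R3 − (3/8)·R2: [0, 0, -9/4, 3, -3/2, -15/4]
R4 ← R4 + (7/8)·R2: [0, 0, 9/4, -3, 3/2, 15/4]
R4 ← R4 + R3: [0, 0, 0, 0, 0, 0]
3 nonzero rows, so rank(P) = 3.
P has 6 columns; by rank–nullity, nullity = 6 − 3 = 3.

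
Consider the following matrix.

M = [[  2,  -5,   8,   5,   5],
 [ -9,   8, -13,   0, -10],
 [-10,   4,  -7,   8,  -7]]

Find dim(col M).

3

Row reduce to echelon form.
R2 ← R2 + (9/2)·R1: [0, -29/2, 23, 45/2, 25/2]
R3 ← R3 + (5)·R1: [0, -21, 33, 33, 18]
R3 ← R3 − (42/29)·R2: [0, 0, -9/29, 12/29, -3/29]
Echelon form has 3 nonzero rows, so rank(M) = 3.
The column space has dimension equal to the rank: 3.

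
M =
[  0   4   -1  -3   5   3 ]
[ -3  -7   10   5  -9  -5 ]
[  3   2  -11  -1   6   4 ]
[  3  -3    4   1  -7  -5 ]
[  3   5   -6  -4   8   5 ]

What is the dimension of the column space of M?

4

Row reduce to echelon form.
Swap R1 ↔ R2
R3 ← R3 + R1: [0, -5, -1, 4, -3, -1]
R4 ← R4 + R1: [0, -10, 14, 6, -16, -10]
R5 ← R5 + R1: [0, -2, 4, 1, -1, 0]
R3 ← R3 + (5/4)·R2: [0, 0, -9/4, 1/4, 13/4, 11/4]
R4 ← R4 + (5/2)·R2: [0, 0, 23/2, -3/2, -7/2, -5/2]
R5 ← R5 + (1/2)·R2: [0, 0, 7/2, -1/2, 3/2, 3/2]
R4 ← R4 + (46/9)·R3: [0, 0, 0, -2/9, 118/9, 104/9]
R5 ← R5 + (14/9)·R3: [0, 0, 0, -1/9, 59/9, 52/9]
R5 ← R5 − (1/2)·R4: [0, 0, 0, 0, 0, 0]
Echelon form has 4 nonzero rows, so rank(M) = 4.
The column space has dimension equal to the rank: 4.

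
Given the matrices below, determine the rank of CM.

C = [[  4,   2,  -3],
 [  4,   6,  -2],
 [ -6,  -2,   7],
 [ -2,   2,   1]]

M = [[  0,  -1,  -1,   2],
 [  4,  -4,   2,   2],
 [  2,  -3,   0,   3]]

2

First compute CM:
[[  2,  -3,   0,   3],
 [ 20, -22,   8,  14],
 [  6,  -7,   2,   5],
 [ 10,  -9,   6,   3]]
Now row reduce the product.
R2 ← R2 − (10)·R1: [0, 8, 8, -16]
R3 ← R3 − (3)·R1: [0, 2, 2, -4]
R4 ← R4 − (5)·R1: [0, 6, 6, -12]
R3 ← R3 − (1/4)·R2: [0, 0, 0, 0]
R4 ← R4 − (3/4)·R2: [0, 0, 0, 0]
2 nonzero rows, so rank(CM) = 2.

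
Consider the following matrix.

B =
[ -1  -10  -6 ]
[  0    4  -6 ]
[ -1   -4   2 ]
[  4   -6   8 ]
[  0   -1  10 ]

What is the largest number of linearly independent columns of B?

3

Row reduce to echelon form.
R3 ← R3 − R1: [0, 6, 8]
R4 ← R4 + (4)·R1: [0, -46, -16]
R3 ← R3 − (3/2)·R2: [0, 0, 17]
R4 ← R4 + (23/2)·R2: [0, 0, -85]
R5 ← R5 + (1/4)·R2: [0, 0, 17/2]
R4 ← R4 + (5)·R3: [0, 0, 0]
R5 ← R5 − (1/2)·R3: [0, 0, 0]
Echelon form has 3 nonzero rows, so rank(B) = 3.
The rank gives the maximum number of linearly independent columns: 3.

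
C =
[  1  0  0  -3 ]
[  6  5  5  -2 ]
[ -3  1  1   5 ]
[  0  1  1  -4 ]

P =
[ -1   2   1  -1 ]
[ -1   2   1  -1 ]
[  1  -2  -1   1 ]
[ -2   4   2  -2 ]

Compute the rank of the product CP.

First compute CP:
[[  5, -10,  -5,   5],
 [ -2,   4,   2,  -2],
 [ -7,  14,   7,  -7],
 [  8, -16,  -8,   8]]
Now row reduce the product.
R2 ← R2 + (2/5)·R1: [0, 0, 0, 0]
R3 ← R3 + (7/5)·R1: [0, 0, 0, 0]
R4 ← R4 − (8/5)·R1: [0, 0, 0, 0]
1 nonzero row, so rank(CP) = 1.

1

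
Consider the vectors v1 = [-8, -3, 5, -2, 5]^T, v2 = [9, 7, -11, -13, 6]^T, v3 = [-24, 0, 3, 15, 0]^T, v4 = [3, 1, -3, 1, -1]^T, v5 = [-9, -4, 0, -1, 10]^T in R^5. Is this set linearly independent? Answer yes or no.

no

Form the matrix with these vectors as rows and row reduce.
R2 ← R2 + (9/8)·R1: [0, 29/8, -43/8, -61/4, 93/8]
R3 ← R3 − (3)·R1: [0, 9, -12, 21, -15]
R4 ← R4 + (3/8)·R1: [0, -1/8, -9/8, 1/4, 7/8]
R5 ← R5 − (9/8)·R1: [0, -5/8, -45/8, 5/4, 35/8]
R3 ← R3 − (72/29)·R2: [0, 0, 39/29, 1707/29, -1272/29]
R4 ← R4 + (1/29)·R2: [0, 0, -38/29, -8/29, 37/29]
R5 ← R5 + (5/29)·R2: [0, 0, -190/29, -40/29, 185/29]
R4 ← R4 + (38/39)·R3: [0, 0, 0, 742/13, -539/13]
R5 ← R5 + (190/39)·R3: [0, 0, 0, 3710/13, -2695/13]
R5 ← R5 − (5)·R4: [0, 0, 0, 0, 0]
4 nonzero rows, so the 5 vectors span a space of dimension 4.
Since 4 < 5, the vectors are linearly dependent.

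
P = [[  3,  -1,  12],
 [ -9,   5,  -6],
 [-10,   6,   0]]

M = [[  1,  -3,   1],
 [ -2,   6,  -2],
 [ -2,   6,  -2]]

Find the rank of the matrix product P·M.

1

First compute PM:
[[-19,  57, -19],
 [ -7,  21,  -7],
 [-22,  66, -22]]
Now row reduce the product.
R2 ← R2 − (7/19)·R1: [0, 0, 0]
R3 ← R3 − (22/19)·R1: [0, 0, 0]
1 nonzero row, so rank(PM) = 1.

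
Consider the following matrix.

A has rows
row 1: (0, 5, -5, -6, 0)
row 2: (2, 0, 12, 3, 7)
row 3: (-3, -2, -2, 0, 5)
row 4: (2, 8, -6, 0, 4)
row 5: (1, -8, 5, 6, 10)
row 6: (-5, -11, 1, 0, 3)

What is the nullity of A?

Row reduce to echelon form.
Swap R1 ↔ R2
R3 ← R3 + (3/2)·R1: [0, -2, 16, 9/2, 31/2]
R4 ← R4 − R1: [0, 8, -18, -3, -3]
R5 ← R5 − (1/2)·R1: [0, -8, -1, 9/2, 13/2]
R6 ← R6 + (5/2)·R1: [0, -11, 31, 15/2, 41/2]
R3 ← R3 + (2/5)·R2: [0, 0, 14, 21/10, 31/2]
R4 ← R4 − (8/5)·R2: [0, 0, -10, 33/5, -3]
R5 ← R5 + (8/5)·R2: [0, 0, -9, -51/10, 13/2]
R6 ← R6 + (11/5)·R2: [0, 0, 20, -57/10, 41/2]
R4 ← R4 + (5/7)·R3: [0, 0, 0, 81/10, 113/14]
R5 ← R5 + (9/14)·R3: [0, 0, 0, -15/4, 461/28]
R6 ← R6 − (10/7)·R3: [0, 0, 0, -87/10, -23/14]
R5 ← R5 + (25/54)·R4: [0, 0, 0, 0, 3818/189]
R6 ← R6 + (29/27)·R4: [0, 0, 0, 0, 1328/189]
R6 ← R6 − (8/23)·R5: [0, 0, 0, 0, 0]
5 nonzero rows, so rank(A) = 5.
A has 5 columns; by rank–nullity, nullity = 5 − 5 = 0.

0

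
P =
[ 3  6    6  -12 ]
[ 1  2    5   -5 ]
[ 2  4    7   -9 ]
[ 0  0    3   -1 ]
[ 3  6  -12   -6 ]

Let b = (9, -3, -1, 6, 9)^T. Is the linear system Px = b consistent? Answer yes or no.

Row reduce the augmented matrix [P | b].
R2 ← R2 − (1/3)·R1: [0, 0, 3, -1, -6]
R3 ← R3 − (2/3)·R1: [0, 0, 3, -1, -7]
R5 ← R5 − R1: [0, 0, -18, 6, 0]
R3 ← R3 − R2: [0, 0, 0, 0, -1]
R4 ← R4 − R2: [0, 0, 0, 0, 12]
R5 ← R5 + (6)·R2: [0, 0, 0, 0, -36]
R4 ← R4 + (12)·R3: [0, 0, 0, 0, 0]
R5 ← R5 − (36)·R3: [0, 0, 0, 0, 0]
The echelon form has 3 nonzero rows; the last pivot sits in the augmented column, so rank(P) = 2 but rank([P|b]) = 3.
Since the ranks differ, the system is inconsistent.

no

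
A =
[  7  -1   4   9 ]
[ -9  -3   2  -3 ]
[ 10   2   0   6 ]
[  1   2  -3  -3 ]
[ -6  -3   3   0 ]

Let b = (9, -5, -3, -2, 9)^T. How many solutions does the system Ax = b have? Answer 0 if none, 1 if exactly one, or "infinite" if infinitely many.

0

Row reduce the augmented matrix [A | b].
R2 ← R2 + (9/7)·R1: [0, -30/7, 50/7, 60/7, 46/7]
R3 ← R3 − (10/7)·R1: [0, 24/7, -40/7, -48/7, -111/7]
R4 ← R4 − (1/7)·R1: [0, 15/7, -25/7, -30/7, -23/7]
R5 ← R5 + (6/7)·R1: [0, -27/7, 45/7, 54/7, 117/7]
R3 ← R3 + (4/5)·R2: [0, 0, 0, 0, -53/5]
R4 ← R4 + (1/2)·R2: [0, 0, 0, 0, 0]
R5 ← R5 − (9/10)·R2: [0, 0, 0, 0, 54/5]
R5 ← R5 + (54/53)·R3: [0, 0, 0, 0, 0]
The echelon form has 3 nonzero rows; the last pivot sits in the augmented column, so rank(A) = 2 but rank([A|b]) = 3.
Since the ranks differ, the system is inconsistent.
It has no solutions.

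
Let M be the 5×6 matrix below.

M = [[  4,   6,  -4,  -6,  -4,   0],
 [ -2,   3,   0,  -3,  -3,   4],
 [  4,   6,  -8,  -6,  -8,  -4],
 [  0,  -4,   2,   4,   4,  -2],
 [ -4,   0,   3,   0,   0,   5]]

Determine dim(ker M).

3

Row reduce to echelon form.
R2 ← R2 + (1/2)·R1: [0, 6, -2, -6, -5, 4]
R3 ← R3 − R1: [0, 0, -4, 0, -4, -4]
R5 ← R5 + R1: [0, 6, -1, -6, -4, 5]
R4 ← R4 + (2/3)·R2: [0, 0, 2/3, 0, 2/3, 2/3]
R5 ← R5 − R2: [0, 0, 1, 0, 1, 1]
R4 ← R4 + (1/6)·R3: [0, 0, 0, 0, 0, 0]
R5 ← R5 + (1/4)·R3: [0, 0, 0, 0, 0, 0]
3 nonzero rows, so rank(M) = 3.
M has 6 columns; by rank–nullity, nullity = 6 − 3 = 3.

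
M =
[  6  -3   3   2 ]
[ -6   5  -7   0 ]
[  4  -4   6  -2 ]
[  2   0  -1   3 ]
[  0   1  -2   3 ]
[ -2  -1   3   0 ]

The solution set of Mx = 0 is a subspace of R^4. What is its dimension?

Row reduce to echelon form.
R2 ← R2 + R1: [0, 2, -4, 2]
R3 ← R3 − (2/3)·R1: [0, -2, 4, -10/3]
R4 ← R4 − (1/3)·R1: [0, 1, -2, 7/3]
R6 ← R6 + (1/3)·R1: [0, -2, 4, 2/3]
R3 ← R3 + R2: [0, 0, 0, -4/3]
R4 ← R4 − (1/2)·R2: [0, 0, 0, 4/3]
R5 ← R5 − (1/2)·R2: [0, 0, 0, 2]
R6 ← R6 + R2: [0, 0, 0, 8/3]
R4 ← R4 + R3: [0, 0, 0, 0]
R5 ← R5 + (3/2)·R3: [0, 0, 0, 0]
R6 ← R6 + (2)·R3: [0, 0, 0, 0]
3 nonzero rows, so rank(M) = 3.
M has 4 columns; by rank–nullity, nullity = 4 − 3 = 1.

1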